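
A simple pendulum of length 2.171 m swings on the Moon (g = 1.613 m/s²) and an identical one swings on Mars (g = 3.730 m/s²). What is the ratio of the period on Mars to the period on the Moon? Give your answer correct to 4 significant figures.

0.6576

T ∝ 1/√g, so T₂/T₁ = √(g₁/g₂) = √(1.613/3.730) = 0.6576.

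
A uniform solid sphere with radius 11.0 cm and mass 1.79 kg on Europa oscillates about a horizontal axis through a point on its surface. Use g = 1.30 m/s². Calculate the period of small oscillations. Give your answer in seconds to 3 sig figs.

I_cm = (2/5)mr² = 0.008664 kg·m². The pivot is at distance d = 0.110 m from the centre of mass.
By the parallel-axis theorem, I = I_cm + md² = 0.008664 + 0.02166 = 0.03032 kg·m².
T = 2π√(I/(mgd)) = 2π√(0.03032/(1.79 × 1.30 × 0.110)) = 2.16 s.

2.16 s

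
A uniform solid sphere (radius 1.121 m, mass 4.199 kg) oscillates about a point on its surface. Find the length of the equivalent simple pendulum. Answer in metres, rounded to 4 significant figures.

The equivalent simple-pendulum length is L_eq = I/(md), where I is about the pivot and d = 1.1210 m.
I_cm = (2/5)mR² = 2.1107 kg·m², so I = I_cm + md² = 2.1107 + 5.2766 = 7.3873 kg·m².
L_eq = 7.3873/(4.199 × 1.1210) = 1.569 m.

1.569 m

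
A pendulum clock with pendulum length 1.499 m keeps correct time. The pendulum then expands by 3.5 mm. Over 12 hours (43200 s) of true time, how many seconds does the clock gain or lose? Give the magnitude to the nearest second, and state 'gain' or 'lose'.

lose 50 s

T ∝ √L, so T'/T = √(1.50250/1.499) = 1.00117.
In 43200 s of true time the clock registers 43200/1.00117 = 43149.7 s, so it loses 50 s.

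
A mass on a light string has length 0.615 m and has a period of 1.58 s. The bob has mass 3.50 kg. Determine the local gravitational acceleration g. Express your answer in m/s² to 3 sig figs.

From T = 2π√(L/g), g = 4π²L/T² = 4π² × 0.615/1.580² = 9.73 m/s².

9.73 m/s²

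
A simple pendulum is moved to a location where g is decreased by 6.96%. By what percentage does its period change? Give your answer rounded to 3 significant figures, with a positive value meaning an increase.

3.67%

T ∝ 1/√g, so T'/T = 1/√(0.9304) = 1.037.
Percentage change in T = (1.037 − 1) × 100% = 3.67%.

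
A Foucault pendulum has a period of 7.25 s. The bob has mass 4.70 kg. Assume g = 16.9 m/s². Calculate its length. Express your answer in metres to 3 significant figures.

22.5 m

From T = 2π√(L/g), L = gT²/(4π²) = 16.9 × 7.250²/(4π²) = 22.5 m.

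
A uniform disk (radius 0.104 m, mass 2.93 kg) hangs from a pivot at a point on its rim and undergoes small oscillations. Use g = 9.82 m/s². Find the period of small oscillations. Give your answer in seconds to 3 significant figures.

0.792 s

I_cm = ½mr² = 0.01585 kg·m². The pivot is at distance d = 0.104 m from the centre of mass.
By the parallel-axis theorem, I = I_cm + md² = 0.01585 + 0.03169 = 0.04754 kg·m².
T = 2π√(I/(mgd)) = 2π√(0.04754/(2.93 × 9.82 × 0.104)) = 0.792 s.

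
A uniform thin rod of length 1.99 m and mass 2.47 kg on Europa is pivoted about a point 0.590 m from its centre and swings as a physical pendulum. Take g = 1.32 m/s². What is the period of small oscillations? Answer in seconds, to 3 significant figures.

5.86 s

For a physical pendulum T = 2π√(I/(mgd)), with d = 0.5900 m from pivot to centre of mass.
I_cm = mL²/12 = 2.47 × 1.99²/12 = 0.8151 kg·m²; I = I_cm + md² = 0.8151 + 2.47 × 0.5900² = 1.675 kg·m².
T = 2π√(1.675/(2.47 × 1.32 × 0.5900)) = 5.86 s.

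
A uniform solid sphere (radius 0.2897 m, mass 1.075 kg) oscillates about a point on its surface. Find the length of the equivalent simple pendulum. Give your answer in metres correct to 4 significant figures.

The equivalent simple-pendulum length is L_eq = I/(md), where I is about the pivot and d = 0.28970 m.
I_cm = (2/5)mR² = 0.036088 kg·m², so I = I_cm + md² = 0.036088 + 0.090221 = 0.12631 kg·m².
L_eq = 0.12631/(1.075 × 0.28970) = 0.4056 m.

0.4056 m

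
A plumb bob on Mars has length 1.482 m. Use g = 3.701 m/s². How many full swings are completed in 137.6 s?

34

T = 2π√(L/g) = 2π√(1.482/3.701) = 3.9760 s.
Number of complete oscillations = ⌊137.6/3.9760⌋ = ⌊34.608⌋ = 34.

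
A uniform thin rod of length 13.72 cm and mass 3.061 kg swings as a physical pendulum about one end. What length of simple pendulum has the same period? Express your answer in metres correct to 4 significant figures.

The equivalent simple-pendulum length is L_eq = I/(md), where I is about the pivot and d = 0.068600 m.
I_cm = (1/12)mL² = 0.0048016 kg·m², so I = I_cm + md² = 0.0048016 + 0.014405 = 0.019207 kg·m².
L_eq = 0.019207/(3.061 × 0.068600) = 0.09147 m.

0.09147 m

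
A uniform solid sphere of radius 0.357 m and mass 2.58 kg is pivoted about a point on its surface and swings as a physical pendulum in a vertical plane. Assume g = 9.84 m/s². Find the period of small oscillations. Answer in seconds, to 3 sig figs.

1.42 s

I_cm = (2/5)mr² = 0.1315 kg·m². The pivot is at distance d = 0.357 m from the centre of mass.
By the parallel-axis theorem, I = I_cm + md² = 0.1315 + 0.3288 = 0.4603 kg·m².
T = 2π√(I/(mgd)) = 2π√(0.4603/(2.58 × 9.84 × 0.357)) = 1.42 s.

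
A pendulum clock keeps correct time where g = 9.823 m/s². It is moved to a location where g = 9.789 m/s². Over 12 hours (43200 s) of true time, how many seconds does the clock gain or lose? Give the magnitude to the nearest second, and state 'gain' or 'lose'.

The clock's period scales as T ∝ 1/√g, so T'/T = √(9.823/9.789) = 1.00174.
In 43200 s of true time the clock registers 43200/1.00174 = 43125.2 s, so it loses 75 s.

lose 75 s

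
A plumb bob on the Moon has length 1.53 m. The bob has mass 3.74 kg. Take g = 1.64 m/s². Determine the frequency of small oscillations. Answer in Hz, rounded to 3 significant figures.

0.165 Hz

T = 2π√(L/g) = 2π√(1.53/1.64) = 6.069 s, so f = 1/T = 0.165 Hz.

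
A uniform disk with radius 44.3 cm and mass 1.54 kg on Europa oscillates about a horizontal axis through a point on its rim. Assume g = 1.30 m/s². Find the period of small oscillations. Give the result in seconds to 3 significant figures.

I_cm = ½mr² = 0.1511 kg·m². The pivot is at distance d = 0.443 m from the centre of mass.
By the parallel-axis theorem, I = I_cm + md² = 0.1511 + 0.3022 = 0.4533 kg·m².
T = 2π√(I/(mgd)) = 2π√(0.4533/(1.54 × 1.30 × 0.443)) = 4.49 s.

4.49 s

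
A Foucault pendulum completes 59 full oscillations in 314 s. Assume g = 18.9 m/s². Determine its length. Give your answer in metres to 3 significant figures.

T = 314/59 = 5.322 s.
From T = 2π√(L/g), L = gT²/(4π²) = 18.9 × 5.322²/(4π²) = 13.6 m.

13.6 m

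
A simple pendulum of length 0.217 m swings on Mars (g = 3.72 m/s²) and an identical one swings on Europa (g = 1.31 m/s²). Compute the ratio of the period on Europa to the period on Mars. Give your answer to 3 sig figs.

1.69

T ∝ 1/√g, so T₂/T₁ = √(g₁/g₂) = √(3.72/1.31) = 1.69.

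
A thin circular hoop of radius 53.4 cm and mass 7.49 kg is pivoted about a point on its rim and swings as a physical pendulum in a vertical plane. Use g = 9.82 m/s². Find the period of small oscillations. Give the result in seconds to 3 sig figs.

2.07 s

I_cm = mr² = 2.136 kg·m². The pivot is at distance d = 0.534 m from the centre of mass.
By the parallel-axis theorem, I = I_cm + md² = 2.136 + 2.136 = 4.272 kg·m².
T = 2π√(I/(mgd)) = 2π√(4.272/(7.49 × 9.82 × 0.534)) = 2.07 s.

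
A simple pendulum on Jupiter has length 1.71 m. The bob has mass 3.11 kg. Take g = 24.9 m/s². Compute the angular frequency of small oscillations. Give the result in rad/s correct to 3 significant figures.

ω = √(g/L) = √(24.9/1.71) = 3.82 rad/s.

3.82 rad/s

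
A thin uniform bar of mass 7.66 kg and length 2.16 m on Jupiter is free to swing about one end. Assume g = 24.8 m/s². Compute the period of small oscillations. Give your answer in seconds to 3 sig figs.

For a physical pendulum T = 2π√(I/(mgd)), with d = 1.080 m from pivot to centre of mass.
I_cm = mL²/12 = 7.66 × 2.16²/12 = 2.978 kg·m²; I = I_cm + md² = 2.978 + 7.66 × 1.080² = 11.91 kg·m².
T = 2π√(11.91/(7.66 × 24.8 × 1.080)) = 1.51 s.

1.51 s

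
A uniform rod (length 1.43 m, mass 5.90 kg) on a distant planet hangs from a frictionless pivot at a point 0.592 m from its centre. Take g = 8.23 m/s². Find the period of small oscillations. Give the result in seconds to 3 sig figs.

For a physical pendulum T = 2π√(I/(mgd)), with d = 0.5920 m from pivot to centre of mass.
I_cm = mL²/12 = 5.90 × 1.43²/12 = 1.005 kg·m²; I = I_cm + md² = 1.005 + 5.90 × 0.5920² = 3.073 kg·m².
T = 2π√(3.073/(5.90 × 8.23 × 0.5920)) = 2.05 s.

2.05 s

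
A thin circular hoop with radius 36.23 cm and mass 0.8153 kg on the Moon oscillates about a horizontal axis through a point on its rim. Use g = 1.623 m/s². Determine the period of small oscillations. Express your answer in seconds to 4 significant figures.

4.198 s

I_cm = mr² = 0.10702 kg·m². The pivot is at distance d = 0.3623 m from the centre of mass.
By the parallel-axis theorem, I = I_cm + md² = 0.10702 + 0.10702 = 0.21403 kg·m².
T = 2π√(I/(mgd)) = 2π√(0.21403/(0.8153 × 1.623 × 0.3623)) = 4.198 s.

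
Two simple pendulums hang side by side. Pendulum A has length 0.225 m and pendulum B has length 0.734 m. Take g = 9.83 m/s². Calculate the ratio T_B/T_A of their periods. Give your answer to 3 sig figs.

1.81

T ∝ √L, so T_B/T_A = √(L_B/L_A) = √(0.734/0.225) = 1.81.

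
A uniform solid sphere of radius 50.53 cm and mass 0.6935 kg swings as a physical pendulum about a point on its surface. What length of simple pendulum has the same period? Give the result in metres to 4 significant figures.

The equivalent simple-pendulum length is L_eq = I/(md), where I is about the pivot and d = 0.50530 m.
I_cm = (2/5)mR² = 0.070828 kg·m², so I = I_cm + md² = 0.070828 + 0.17707 = 0.24790 kg·m².
L_eq = 0.24790/(0.6935 × 0.50530) = 0.7074 m.

0.7074 m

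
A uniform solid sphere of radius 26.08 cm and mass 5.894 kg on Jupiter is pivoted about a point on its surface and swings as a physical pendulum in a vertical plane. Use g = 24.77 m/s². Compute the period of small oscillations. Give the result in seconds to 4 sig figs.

0.7628 s

I_cm = (2/5)mr² = 0.16036 kg·m². The pivot is at distance d = 0.2608 m from the centre of mass.
By the parallel-axis theorem, I = I_cm + md² = 0.16036 + 0.40089 = 0.56125 kg·m².
T = 2π√(I/(mgd)) = 2π√(0.56125/(5.894 × 24.77 × 0.2608)) = 0.7628 s.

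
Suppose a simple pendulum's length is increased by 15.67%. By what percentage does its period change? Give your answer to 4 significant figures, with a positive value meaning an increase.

T ∝ √L, so T'/T = √(1.1567) = 1.0755.
Percentage change in T = (1.0755 − 1) × 100% = 7.550%.

7.550%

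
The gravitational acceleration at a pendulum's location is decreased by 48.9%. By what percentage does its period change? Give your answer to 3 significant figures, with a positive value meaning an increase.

T ∝ 1/√g, so T'/T = 1/√(0.5110) = 1.399.
Percentage change in T = (1.399 − 1) × 100% = 39.9%.

39.9%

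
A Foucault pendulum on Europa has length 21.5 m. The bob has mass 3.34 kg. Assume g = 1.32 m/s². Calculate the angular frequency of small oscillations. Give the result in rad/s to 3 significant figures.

0.248 rad/s

ω = √(g/L) = √(1.32/21.5) = 0.248 rad/s.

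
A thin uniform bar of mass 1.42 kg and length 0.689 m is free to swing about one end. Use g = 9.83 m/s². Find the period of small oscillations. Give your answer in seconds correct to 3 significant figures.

For a physical pendulum T = 2π√(I/(mgd)), with d = 0.3445 m from pivot to centre of mass.
I_cm = mL²/12 = 1.42 × 0.689²/12 = 0.05618 kg·m²; I = I_cm + md² = 0.05618 + 1.42 × 0.3445² = 0.2247 kg·m².
T = 2π√(0.2247/(1.42 × 9.83 × 0.3445)) = 1.36 s.

1.36 s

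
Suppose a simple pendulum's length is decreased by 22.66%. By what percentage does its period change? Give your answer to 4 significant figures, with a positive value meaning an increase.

T ∝ √L, so T'/T = √(0.77340) = 0.87943.
Percentage change in T = (0.87943 − 1) × 100% = -12.06%.

-12.06%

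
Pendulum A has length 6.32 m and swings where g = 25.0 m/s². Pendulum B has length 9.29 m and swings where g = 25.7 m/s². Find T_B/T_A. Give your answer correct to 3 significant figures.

1.20

T = 2π√(L/g), so T_B/T_A = √((L_B/g_B)/(L_A/g_A)) = √((9.29/25.7)/(6.32/25.0)) = 1.20.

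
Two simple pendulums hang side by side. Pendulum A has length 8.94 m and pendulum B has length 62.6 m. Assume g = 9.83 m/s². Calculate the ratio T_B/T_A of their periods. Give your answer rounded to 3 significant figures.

2.65

T ∝ √L, so T_B/T_A = √(L_B/L_A) = √(62.6/8.94) = 2.65.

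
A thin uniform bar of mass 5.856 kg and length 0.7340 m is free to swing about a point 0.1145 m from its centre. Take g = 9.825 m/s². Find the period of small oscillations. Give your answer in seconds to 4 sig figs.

For a physical pendulum T = 2π√(I/(mgd)), with d = 0.11450 m from pivot to centre of mass.
I_cm = mL²/12 = 5.856 × 0.7340²/12 = 0.26291 kg·m²; I = I_cm + md² = 0.26291 + 5.856 × 0.11450² = 0.33969 kg·m².
T = 2π√(0.33969/(5.856 × 9.825 × 0.11450)) = 1.427 s.

1.427 s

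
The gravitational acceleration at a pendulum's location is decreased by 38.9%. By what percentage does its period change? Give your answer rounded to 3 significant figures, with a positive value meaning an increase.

27.9%

T ∝ 1/√g, so T'/T = 1/√(0.6110) = 1.279.
Percentage change in T = (1.279 − 1) × 100% = 27.9%.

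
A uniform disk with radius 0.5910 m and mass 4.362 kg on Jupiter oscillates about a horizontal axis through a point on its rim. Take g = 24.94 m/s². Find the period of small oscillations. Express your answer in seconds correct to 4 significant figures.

1.185 s

I_cm = ½mr² = 0.76178 kg·m². The pivot is at distance d = 0.5910 m from the centre of mass.
By the parallel-axis theorem, I = I_cm + md² = 0.76178 + 1.5236 = 2.2853 kg·m².
T = 2π√(I/(mgd)) = 2π√(2.2853/(4.362 × 24.94 × 0.5910)) = 1.185 s.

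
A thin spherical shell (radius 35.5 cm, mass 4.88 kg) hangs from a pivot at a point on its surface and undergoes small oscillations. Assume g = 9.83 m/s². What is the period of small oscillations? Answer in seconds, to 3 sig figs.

1.54 s

I_cm = (2/3)mr² = 0.4100 kg·m². The pivot is at distance d = 0.355 m from the centre of mass.
By the parallel-axis theorem, I = I_cm + md² = 0.4100 + 0.6150 = 1.025 kg·m².
T = 2π√(I/(mgd)) = 2π√(1.025/(4.88 × 9.83 × 0.355)) = 1.54 s.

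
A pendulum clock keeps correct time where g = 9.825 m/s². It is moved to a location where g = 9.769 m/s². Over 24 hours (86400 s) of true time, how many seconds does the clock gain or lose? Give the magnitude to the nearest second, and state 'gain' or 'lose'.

lose 247 s

The clock's period scales as T ∝ 1/√g, so T'/T = √(9.825/9.769) = 1.00286.
In 86400 s of true time the clock registers 86400/1.00286 = 86153.4 s, so it loses 247 s.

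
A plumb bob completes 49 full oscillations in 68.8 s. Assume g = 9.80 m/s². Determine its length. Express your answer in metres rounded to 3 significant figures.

T = 68.8/49 = 1.404 s.
From T = 2π√(L/g), L = gT²/(4π²) = 9.80 × 1.404²/(4π²) = 0.489 m.

0.489 m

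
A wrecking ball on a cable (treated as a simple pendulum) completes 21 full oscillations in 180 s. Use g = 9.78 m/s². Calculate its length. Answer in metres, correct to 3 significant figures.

T = 180/21 = 8.571 s.
From T = 2π√(L/g), L = gT²/(4π²) = 9.78 × 8.571²/(4π²) = 18.2 m.

18.2 m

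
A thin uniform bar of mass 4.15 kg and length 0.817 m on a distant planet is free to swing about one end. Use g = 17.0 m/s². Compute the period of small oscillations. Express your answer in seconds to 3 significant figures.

1.12 s

For a physical pendulum T = 2π√(I/(mgd)), with d = 0.4085 m from pivot to centre of mass.
I_cm = mL²/12 = 4.15 × 0.817²/12 = 0.2308 kg·m²; I = I_cm + md² = 0.2308 + 4.15 × 0.4085² = 0.9234 kg·m².
T = 2π√(0.9234/(4.15 × 17.0 × 0.4085)) = 1.12 s.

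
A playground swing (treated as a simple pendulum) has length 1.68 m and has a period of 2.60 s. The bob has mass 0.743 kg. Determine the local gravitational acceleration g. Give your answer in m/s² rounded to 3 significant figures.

9.81 m/s²

From T = 2π√(L/g), g = 4π²L/T² = 4π² × 1.68/2.600² = 9.81 m/s².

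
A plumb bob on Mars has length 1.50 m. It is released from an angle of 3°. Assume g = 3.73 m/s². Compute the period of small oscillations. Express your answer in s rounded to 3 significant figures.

3.98 s

T = 2π√(L/g) = 2π√(1.50/3.73) = 2π × 0.6341 = 3.98 s.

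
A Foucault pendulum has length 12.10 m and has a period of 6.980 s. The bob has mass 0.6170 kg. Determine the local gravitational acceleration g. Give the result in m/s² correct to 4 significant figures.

9.805 m/s²

From T = 2π√(L/g), g = 4π²L/T² = 4π² × 12.10/6.9800² = 9.805 m/s².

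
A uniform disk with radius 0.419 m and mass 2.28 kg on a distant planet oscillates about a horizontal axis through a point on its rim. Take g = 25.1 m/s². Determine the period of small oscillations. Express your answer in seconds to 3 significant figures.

0.994 s

I_cm = ½mr² = 0.2001 kg·m². The pivot is at distance d = 0.419 m from the centre of mass.
By the parallel-axis theorem, I = I_cm + md² = 0.2001 + 0.4003 = 0.6004 kg·m².
T = 2π√(I/(mgd)) = 2π√(0.6004/(2.28 × 25.1 × 0.419)) = 0.994 s.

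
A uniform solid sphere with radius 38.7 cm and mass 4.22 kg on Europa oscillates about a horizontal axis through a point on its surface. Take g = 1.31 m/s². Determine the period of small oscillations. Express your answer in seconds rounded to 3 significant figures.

I_cm = (2/5)mr² = 0.2528 kg·m². The pivot is at distance d = 0.387 m from the centre of mass.
By the parallel-axis theorem, I = I_cm + md² = 0.2528 + 0.6320 = 0.8848 kg·m².
T = 2π√(I/(mgd)) = 2π√(0.8848/(4.22 × 1.31 × 0.387)) = 4.04 s.

4.04 s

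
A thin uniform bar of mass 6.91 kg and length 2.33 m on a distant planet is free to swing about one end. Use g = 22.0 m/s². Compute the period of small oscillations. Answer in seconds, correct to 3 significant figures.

1.67 s

For a physical pendulum T = 2π√(I/(mgd)), with d = 1.165 m from pivot to centre of mass.
I_cm = mL²/12 = 6.91 × 2.33²/12 = 3.126 kg·m²; I = I_cm + md² = 3.126 + 6.91 × 1.165² = 12.50 kg·m².
T = 2π√(12.50/(6.91 × 22.0 × 1.165)) = 1.67 s.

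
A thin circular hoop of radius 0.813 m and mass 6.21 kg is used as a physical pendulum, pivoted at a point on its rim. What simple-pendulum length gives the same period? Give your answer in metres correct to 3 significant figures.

The equivalent simple-pendulum length is L_eq = I/(md), where I is about the pivot and d = 0.8130 m.
I_cm = mR² = 4.105 kg·m², so I = I_cm + md² = 4.105 + 4.105 = 8.209 kg·m².
L_eq = 8.209/(6.21 × 0.8130) = 1.63 m.

1.63 m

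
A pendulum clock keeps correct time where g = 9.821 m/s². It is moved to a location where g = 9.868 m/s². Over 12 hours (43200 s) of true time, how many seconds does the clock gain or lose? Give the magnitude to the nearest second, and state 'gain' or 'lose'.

gain 103 s

The clock's period scales as T ∝ 1/√g, so T'/T = √(9.821/9.868) = 0.997616.
In 43200 s of true time the clock registers 43200/0.997616 = 43303.2 s, so it gains 103 s.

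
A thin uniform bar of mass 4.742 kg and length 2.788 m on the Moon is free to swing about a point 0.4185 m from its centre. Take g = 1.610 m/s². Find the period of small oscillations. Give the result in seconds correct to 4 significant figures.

For a physical pendulum T = 2π√(I/(mgd)), with d = 0.41850 m from pivot to centre of mass.
I_cm = mL²/12 = 4.742 × 2.788²/12 = 3.0716 kg·m²; I = I_cm + md² = 3.0716 + 4.742 × 0.41850² = 3.9021 kg·m².
T = 2π√(3.9021/(4.742 × 1.610 × 0.41850)) = 6.944 s.

6.944 s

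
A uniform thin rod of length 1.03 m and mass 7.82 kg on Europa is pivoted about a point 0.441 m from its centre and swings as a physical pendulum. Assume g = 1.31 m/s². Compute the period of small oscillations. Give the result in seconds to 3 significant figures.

For a physical pendulum T = 2π√(I/(mgd)), with d = 0.4410 m from pivot to centre of mass.
I_cm = mL²/12 = 7.82 × 1.03²/12 = 0.6914 kg·m²; I = I_cm + md² = 0.6914 + 7.82 × 0.4410² = 2.212 kg·m².
T = 2π√(2.212/(7.82 × 1.31 × 0.4410)) = 4.40 s.

4.40 s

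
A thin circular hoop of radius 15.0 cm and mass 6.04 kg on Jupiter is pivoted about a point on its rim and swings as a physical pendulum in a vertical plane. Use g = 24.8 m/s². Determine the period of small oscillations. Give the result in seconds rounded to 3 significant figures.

I_cm = mr² = 0.1359 kg·m². The pivot is at distance d = 0.150 m from the centre of mass.
By the parallel-axis theorem, I = I_cm + md² = 0.1359 + 0.1359 = 0.2718 kg·m².
T = 2π√(I/(mgd)) = 2π√(0.2718/(6.04 × 24.8 × 0.150)) = 0.691 s.

0.691 s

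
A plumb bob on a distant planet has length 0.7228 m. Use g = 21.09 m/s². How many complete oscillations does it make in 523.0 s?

T = 2π√(L/g) = 2π√(0.7228/21.09) = 1.1632 s.
Number of complete oscillations = ⌊523.0/1.1632⌋ = ⌊449.63⌋ = 449.

449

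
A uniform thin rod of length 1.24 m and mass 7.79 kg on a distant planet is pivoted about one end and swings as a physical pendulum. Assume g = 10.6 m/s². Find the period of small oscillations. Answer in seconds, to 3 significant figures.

For a physical pendulum T = 2π√(I/(mgd)), with d = 0.6200 m from pivot to centre of mass.
I_cm = mL²/12 = 7.79 × 1.24²/12 = 0.9982 kg·m²; I = I_cm + md² = 0.9982 + 7.79 × 0.6200² = 3.993 kg·m².
T = 2π√(3.993/(7.79 × 10.6 × 0.6200)) = 1.75 s.

1.75 s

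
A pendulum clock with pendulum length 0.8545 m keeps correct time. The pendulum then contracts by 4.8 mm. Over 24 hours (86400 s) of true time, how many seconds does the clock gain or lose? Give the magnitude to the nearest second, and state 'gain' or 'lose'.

T ∝ √L, so T'/T = √(0.84970/0.8545) = 0.997187.
In 86400 s of true time the clock registers 86400/0.997187 = 86643.7 s, so it gains 244 s.

gain 244 s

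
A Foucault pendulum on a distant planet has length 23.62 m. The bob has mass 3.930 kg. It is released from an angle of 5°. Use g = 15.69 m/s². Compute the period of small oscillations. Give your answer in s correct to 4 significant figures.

T = 2π√(L/g) = 2π√(23.62/15.69) = 2π × 1.2270 = 7.709 s.

7.709 s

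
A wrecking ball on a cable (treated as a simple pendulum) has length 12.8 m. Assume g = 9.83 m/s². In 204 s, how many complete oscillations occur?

T = 2π√(L/g) = 2π√(12.8/9.83) = 7.170 s.
Number of complete oscillations = ⌊204/7.170⌋ = ⌊28.45⌋ = 28.

28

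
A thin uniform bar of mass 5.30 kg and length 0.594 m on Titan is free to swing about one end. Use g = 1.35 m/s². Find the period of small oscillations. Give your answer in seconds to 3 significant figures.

For a physical pendulum T = 2π√(I/(mgd)), with d = 0.2970 m from pivot to centre of mass.
I_cm = mL²/12 = 5.30 × 0.594²/12 = 0.1558 kg·m²; I = I_cm + md² = 0.1558 + 5.30 × 0.2970² = 0.6233 kg·m².
T = 2π√(0.6233/(5.30 × 1.35 × 0.2970)) = 3.40 s.

3.40 s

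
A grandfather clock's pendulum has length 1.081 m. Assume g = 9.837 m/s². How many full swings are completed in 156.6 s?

75

T = 2π√(L/g) = 2π√(1.081/9.837) = 2.0829 s.
Number of complete oscillations = ⌊156.6/2.0829⌋ = ⌊75.185⌋ = 75.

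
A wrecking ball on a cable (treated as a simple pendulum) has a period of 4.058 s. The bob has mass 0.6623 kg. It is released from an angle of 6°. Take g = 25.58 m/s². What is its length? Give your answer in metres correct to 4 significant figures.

From T = 2π√(L/g), L = gT²/(4π²) = 25.58 × 4.0580²/(4π²) = 10.67 m.

10.67 m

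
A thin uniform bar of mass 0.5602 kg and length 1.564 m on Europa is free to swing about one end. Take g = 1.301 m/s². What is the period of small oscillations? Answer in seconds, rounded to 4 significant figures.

5.625 s

For a physical pendulum T = 2π√(I/(mgd)), with d = 0.78200 m from pivot to centre of mass.
I_cm = mL²/12 = 0.5602 × 1.564²/12 = 0.11419 kg·m²; I = I_cm + md² = 0.11419 + 0.5602 × 0.78200² = 0.45677 kg·m².
T = 2π√(0.45677/(0.5602 × 1.301 × 0.78200)) = 5.625 s.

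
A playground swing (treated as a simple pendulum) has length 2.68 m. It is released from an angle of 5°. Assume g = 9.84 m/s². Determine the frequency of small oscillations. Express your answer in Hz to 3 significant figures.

T = 2π√(L/g) = 2π√(2.68/9.84) = 3.279 s, so f = 1/T = 0.305 Hz.

0.305 Hz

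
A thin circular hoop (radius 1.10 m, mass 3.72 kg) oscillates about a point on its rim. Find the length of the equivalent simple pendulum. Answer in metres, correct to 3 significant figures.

2.20 m

The equivalent simple-pendulum length is L_eq = I/(md), where I is about the pivot and d = 1.100 m.
I_cm = mR² = 4.501 kg·m², so I = I_cm + md² = 4.501 + 4.501 = 9.002 kg·m².
L_eq = 9.002/(3.72 × 1.100) = 2.20 m.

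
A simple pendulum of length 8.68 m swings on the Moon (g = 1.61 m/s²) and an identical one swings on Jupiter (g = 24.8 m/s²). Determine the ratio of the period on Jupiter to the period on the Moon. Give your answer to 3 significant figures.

T ∝ 1/√g, so T₂/T₁ = √(g₁/g₂) = √(1.61/24.8) = 0.255.

0.255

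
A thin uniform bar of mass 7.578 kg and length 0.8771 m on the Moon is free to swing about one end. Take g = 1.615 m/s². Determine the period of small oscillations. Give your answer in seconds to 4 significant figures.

3.781 s

For a physical pendulum T = 2π√(I/(mgd)), with d = 0.43855 m from pivot to centre of mass.
I_cm = mL²/12 = 7.578 × 0.8771²/12 = 0.48582 kg·m²; I = I_cm + md² = 0.48582 + 7.578 × 0.43855² = 1.9433 kg·m².
T = 2π√(1.9433/(7.578 × 1.615 × 0.43855)) = 3.781 s.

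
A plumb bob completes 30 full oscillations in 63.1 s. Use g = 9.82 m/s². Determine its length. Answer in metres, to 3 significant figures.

1.10 m

T = 63.1/30 = 2.103 s.
From T = 2π√(L/g), L = gT²/(4π²) = 9.82 × 2.103²/(4π²) = 1.10 m.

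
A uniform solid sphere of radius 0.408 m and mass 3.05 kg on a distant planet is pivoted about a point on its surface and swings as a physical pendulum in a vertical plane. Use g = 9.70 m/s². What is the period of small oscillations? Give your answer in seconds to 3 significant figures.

I_cm = (2/5)mr² = 0.2031 kg·m². The pivot is at distance d = 0.408 m from the centre of mass.
By the parallel-axis theorem, I = I_cm + md² = 0.2031 + 0.5077 = 0.7108 kg·m².
T = 2π√(I/(mgd)) = 2π√(0.7108/(3.05 × 9.70 × 0.408)) = 1.52 s.

1.52 s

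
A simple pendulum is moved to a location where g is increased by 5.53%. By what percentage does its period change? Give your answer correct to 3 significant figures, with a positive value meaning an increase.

-2.66%

T ∝ 1/√g, so T'/T = 1/√(1.055) = 0.9734.
Percentage change in T = (0.9734 − 1) × 100% = -2.66%.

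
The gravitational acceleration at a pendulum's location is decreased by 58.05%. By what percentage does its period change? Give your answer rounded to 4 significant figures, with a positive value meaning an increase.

T ∝ 1/√g, so T'/T = 1/√(0.41950) = 1.5440.
Percentage change in T = (1.5440 − 1) × 100% = 54.40%.

54.40%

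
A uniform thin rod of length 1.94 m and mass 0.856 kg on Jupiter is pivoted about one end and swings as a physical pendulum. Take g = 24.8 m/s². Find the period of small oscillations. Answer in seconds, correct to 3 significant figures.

For a physical pendulum T = 2π√(I/(mgd)), with d = 0.9700 m from pivot to centre of mass.
I_cm = mL²/12 = 0.856 × 1.94²/12 = 0.2685 kg·m²; I = I_cm + md² = 0.2685 + 0.856 × 0.9700² = 1.074 kg·m².
T = 2π√(1.074/(0.856 × 24.8 × 0.9700)) = 1.43 s.

1.43 s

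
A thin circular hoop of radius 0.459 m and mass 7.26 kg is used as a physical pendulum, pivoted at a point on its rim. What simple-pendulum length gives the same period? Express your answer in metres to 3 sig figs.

The equivalent simple-pendulum length is L_eq = I/(md), where I is about the pivot and d = 0.4590 m.
I_cm = mR² = 1.530 kg·m², so I = I_cm + md² = 1.530 + 1.530 = 3.059 kg·m².
L_eq = 3.059/(7.26 × 0.4590) = 0.918 m.

0.918 m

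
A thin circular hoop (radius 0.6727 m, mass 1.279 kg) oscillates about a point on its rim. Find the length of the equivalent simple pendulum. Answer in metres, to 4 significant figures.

The equivalent simple-pendulum length is L_eq = I/(md), where I is about the pivot and d = 0.67270 m.
I_cm = mR² = 0.57878 kg·m², so I = I_cm + md² = 0.57878 + 0.57878 = 1.1576 kg·m².
L_eq = 1.1576/(1.279 × 0.67270) = 1.345 m.

1.345 m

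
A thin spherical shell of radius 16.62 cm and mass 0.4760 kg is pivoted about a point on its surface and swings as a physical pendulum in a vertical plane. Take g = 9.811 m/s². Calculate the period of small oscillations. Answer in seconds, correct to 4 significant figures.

1.056 s

I_cm = (2/3)mr² = 0.0087655 kg·m². The pivot is at distance d = 0.1662 m from the centre of mass.
By the parallel-axis theorem, I = I_cm + md² = 0.0087655 + 0.013148 = 0.021914 kg·m².
T = 2π√(I/(mgd)) = 2π√(0.021914/(0.4760 × 9.811 × 0.1662)) = 1.056 s.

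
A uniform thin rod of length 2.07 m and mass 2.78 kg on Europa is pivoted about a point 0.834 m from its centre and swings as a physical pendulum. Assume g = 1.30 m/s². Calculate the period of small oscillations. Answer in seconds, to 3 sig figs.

6.19 s

For a physical pendulum T = 2π√(I/(mgd)), with d = 0.8340 m from pivot to centre of mass.
I_cm = mL²/12 = 2.78 × 2.07²/12 = 0.9927 kg·m²; I = I_cm + md² = 0.9927 + 2.78 × 0.8340² = 2.926 kg·m².
T = 2π√(2.926/(2.78 × 1.30 × 0.8340)) = 6.19 s.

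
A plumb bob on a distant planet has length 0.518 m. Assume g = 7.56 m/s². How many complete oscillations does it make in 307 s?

T = 2π√(L/g) = 2π√(0.518/7.56) = 1.645 s.
Number of complete oscillations = ⌊307/1.645⌋ = ⌊186.7⌋ = 186.

186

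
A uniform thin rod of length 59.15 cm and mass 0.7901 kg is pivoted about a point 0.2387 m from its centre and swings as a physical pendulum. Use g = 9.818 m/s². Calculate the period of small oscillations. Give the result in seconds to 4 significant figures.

1.205 s

For a physical pendulum T = 2π√(I/(mgd)), with d = 0.23870 m from pivot to centre of mass.
I_cm = mL²/12 = 0.7901 × 0.5915²/12 = 0.023036 kg·m²; I = I_cm + md² = 0.023036 + 0.7901 × 0.23870² = 0.068054 kg·m².
T = 2π√(0.068054/(0.7901 × 9.818 × 0.23870)) = 1.205 s.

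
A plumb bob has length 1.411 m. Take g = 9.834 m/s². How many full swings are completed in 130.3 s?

T = 2π√(L/g) = 2π√(1.411/9.834) = 2.3800 s.
Number of complete oscillations = ⌊130.3/2.3800⌋ = ⌊54.748⌋ = 54.

54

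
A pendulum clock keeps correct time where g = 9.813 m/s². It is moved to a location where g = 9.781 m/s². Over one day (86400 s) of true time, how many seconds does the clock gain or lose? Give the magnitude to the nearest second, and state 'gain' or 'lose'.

lose 141 s

The clock's period scales as T ∝ 1/√g, so T'/T = √(9.813/9.781) = 1.00163.
In 86400 s of true time the clock registers 86400/1.00163 = 86259.0 s, so it loses 141 s.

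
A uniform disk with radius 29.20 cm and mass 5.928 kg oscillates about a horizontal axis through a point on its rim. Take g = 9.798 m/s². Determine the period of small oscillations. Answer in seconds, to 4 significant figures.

1.328 s

I_cm = ½mr² = 0.25272 kg·m². The pivot is at distance d = 0.2920 m from the centre of mass.
By the parallel-axis theorem, I = I_cm + md² = 0.25272 + 0.50544 = 0.75817 kg·m².
T = 2π√(I/(mgd)) = 2π√(0.75817/(5.928 × 9.798 × 0.2920)) = 1.328 s.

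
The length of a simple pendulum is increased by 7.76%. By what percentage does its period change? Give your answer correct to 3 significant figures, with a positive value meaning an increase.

T ∝ √L, so T'/T = √(1.078) = 1.038.
Percentage change in T = (1.038 − 1) × 100% = 3.81%.

3.81%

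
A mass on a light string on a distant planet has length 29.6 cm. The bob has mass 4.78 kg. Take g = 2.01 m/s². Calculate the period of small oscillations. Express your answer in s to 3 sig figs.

T = 2π√(L/g) = 2π√(0.296/2.01) = 2π × 0.3837 = 2.41 s.

2.41 s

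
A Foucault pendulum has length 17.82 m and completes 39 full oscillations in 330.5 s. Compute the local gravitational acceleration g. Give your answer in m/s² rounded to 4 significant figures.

9.796 m/s²

T = 330.5/39 = 8.4744 s.
From T = 2π√(L/g), g = 4π²L/T² = 4π² × 17.82/8.4744² = 9.796 m/s².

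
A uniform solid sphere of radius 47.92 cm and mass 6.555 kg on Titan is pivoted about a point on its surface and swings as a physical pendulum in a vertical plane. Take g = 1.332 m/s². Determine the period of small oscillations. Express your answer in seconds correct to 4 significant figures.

4.459 s

I_cm = (2/5)mr² = 0.60210 kg·m². The pivot is at distance d = 0.4792 m from the centre of mass.
By the parallel-axis theorem, I = I_cm + md² = 0.60210 + 1.5052 = 2.1073 kg·m².
T = 2π√(I/(mgd)) = 2π√(2.1073/(6.555 × 1.332 × 0.4792)) = 4.459 s.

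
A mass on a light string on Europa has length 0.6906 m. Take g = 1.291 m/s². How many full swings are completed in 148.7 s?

T = 2π√(L/g) = 2π√(0.6906/1.291) = 4.5955 s.
Number of complete oscillations = ⌊148.7/4.5955⌋ = ⌊32.358⌋ = 32.

32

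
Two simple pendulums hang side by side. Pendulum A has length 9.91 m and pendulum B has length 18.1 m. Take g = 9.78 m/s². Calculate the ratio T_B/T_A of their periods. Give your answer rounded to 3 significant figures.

1.35

T ∝ √L, so T_B/T_A = √(L_B/L_A) = √(18.1/9.91) = 1.35.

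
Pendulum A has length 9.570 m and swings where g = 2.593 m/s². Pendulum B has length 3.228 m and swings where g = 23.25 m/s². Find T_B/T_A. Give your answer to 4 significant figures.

0.1940

T = 2π√(L/g), so T_B/T_A = √((L_B/g_B)/(L_A/g_A)) = √((3.228/23.25)/(9.570/2.593)) = 0.1940.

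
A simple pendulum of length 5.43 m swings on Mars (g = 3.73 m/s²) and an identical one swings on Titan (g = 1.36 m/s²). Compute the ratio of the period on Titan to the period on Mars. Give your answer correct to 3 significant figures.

T ∝ 1/√g, so T₂/T₁ = √(g₁/g₂) = √(3.73/1.36) = 1.66.

1.66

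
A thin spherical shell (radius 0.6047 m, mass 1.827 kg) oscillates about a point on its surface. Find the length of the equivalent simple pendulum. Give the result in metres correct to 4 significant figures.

1.008 m

The equivalent simple-pendulum length is L_eq = I/(md), where I is about the pivot and d = 0.60470 m.
I_cm = (2/3)mR² = 0.44538 kg·m², so I = I_cm + md² = 0.44538 + 0.66806 = 1.1134 kg·m².
L_eq = 1.1134/(1.827 × 0.60470) = 1.008 m.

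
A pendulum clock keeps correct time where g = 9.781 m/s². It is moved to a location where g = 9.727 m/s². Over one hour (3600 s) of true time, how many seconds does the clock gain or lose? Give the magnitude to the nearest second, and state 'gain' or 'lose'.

lose 10 s

The clock's period scales as T ∝ 1/√g, so T'/T = √(9.781/9.727) = 1.00277.
In 3600 s of true time the clock registers 3600/1.00277 = 3590.0 s, so it loses 10 s.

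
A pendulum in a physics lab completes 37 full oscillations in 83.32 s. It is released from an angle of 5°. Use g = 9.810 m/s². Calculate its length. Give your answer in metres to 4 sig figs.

T = 83.32/37 = 2.2519 s.
From T = 2π√(L/g), L = gT²/(4π²) = 9.810 × 2.2519²/(4π²) = 1.260 m.

1.260 m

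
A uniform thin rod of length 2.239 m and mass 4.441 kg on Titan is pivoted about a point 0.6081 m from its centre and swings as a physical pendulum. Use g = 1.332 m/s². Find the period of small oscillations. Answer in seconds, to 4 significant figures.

For a physical pendulum T = 2π√(I/(mgd)), with d = 0.60810 m from pivot to centre of mass.
I_cm = mL²/12 = 4.441 × 2.239²/12 = 1.8553 kg·m²; I = I_cm + md² = 1.8553 + 4.441 × 0.60810² = 3.4975 kg·m².
T = 2π√(3.4975/(4.441 × 1.332 × 0.60810)) = 6.196 s.

6.196 s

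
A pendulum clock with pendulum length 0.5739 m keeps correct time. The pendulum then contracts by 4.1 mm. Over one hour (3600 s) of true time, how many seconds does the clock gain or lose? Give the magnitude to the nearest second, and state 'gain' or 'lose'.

T ∝ √L, so T'/T = √(0.56980/0.5739) = 0.996422.
In 3600 s of true time the clock registers 3600/0.996422 = 3612.9 s, so it gains 13 s.

gain 13 s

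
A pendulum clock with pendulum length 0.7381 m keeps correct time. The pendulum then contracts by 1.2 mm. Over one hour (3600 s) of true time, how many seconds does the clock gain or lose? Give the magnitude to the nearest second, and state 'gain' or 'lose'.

gain 3 s

T ∝ √L, so T'/T = √(0.73690/0.7381) = 0.999187.
In 3600 s of true time the clock registers 3600/0.999187 = 3602.9 s, so it gains 3 s.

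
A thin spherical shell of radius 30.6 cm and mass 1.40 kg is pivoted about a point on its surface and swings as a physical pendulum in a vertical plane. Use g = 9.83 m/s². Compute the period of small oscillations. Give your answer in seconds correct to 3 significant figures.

1.43 s

I_cm = (2/3)mr² = 0.08739 kg·m². The pivot is at distance d = 0.306 m from the centre of mass.
By the parallel-axis theorem, I = I_cm + md² = 0.08739 + 0.1311 = 0.2185 kg·m².
T = 2π√(I/(mgd)) = 2π√(0.2185/(1.40 × 9.83 × 0.306)) = 1.43 s.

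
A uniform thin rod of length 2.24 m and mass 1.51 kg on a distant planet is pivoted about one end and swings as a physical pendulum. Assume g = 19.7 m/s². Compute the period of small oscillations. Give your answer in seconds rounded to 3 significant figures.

For a physical pendulum T = 2π√(I/(mgd)), with d = 1.120 m from pivot to centre of mass.
I_cm = mL²/12 = 1.51 × 2.24²/12 = 0.6314 kg·m²; I = I_cm + md² = 0.6314 + 1.51 × 1.120² = 2.526 kg·m².
T = 2π√(2.526/(1.51 × 19.7 × 1.120)) = 1.73 s.

1.73 s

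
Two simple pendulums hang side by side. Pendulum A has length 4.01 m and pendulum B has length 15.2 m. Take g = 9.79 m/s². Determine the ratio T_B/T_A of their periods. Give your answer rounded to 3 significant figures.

T ∝ √L, so T_B/T_A = √(L_B/L_A) = √(15.2/4.01) = 1.95.

1.95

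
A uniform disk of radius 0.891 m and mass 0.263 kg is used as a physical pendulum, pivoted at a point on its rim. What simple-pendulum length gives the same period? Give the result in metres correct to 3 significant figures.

1.34 m

The equivalent simple-pendulum length is L_eq = I/(md), where I is about the pivot and d = 0.8910 m.
I_cm = ½mR² = 0.1044 kg·m², so I = I_cm + md² = 0.1044 + 0.2088 = 0.3132 kg·m².
L_eq = 0.3132/(0.263 × 0.8910) = 1.34 m.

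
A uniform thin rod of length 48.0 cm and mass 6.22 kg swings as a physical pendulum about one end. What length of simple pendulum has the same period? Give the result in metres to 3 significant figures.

The equivalent simple-pendulum length is L_eq = I/(md), where I is about the pivot and d = 0.2400 m.
I_cm = (1/12)mL² = 0.1194 kg·m², so I = I_cm + md² = 0.1194 + 0.3583 = 0.4777 kg·m².
L_eq = 0.4777/(6.22 × 0.2400) = 0.320 m.

0.320 m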